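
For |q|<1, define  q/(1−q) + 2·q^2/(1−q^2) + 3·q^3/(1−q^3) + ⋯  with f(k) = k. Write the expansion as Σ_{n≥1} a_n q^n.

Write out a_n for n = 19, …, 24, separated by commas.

n=19: 1·19 19·1  f→[1+19]=20
n=20: 1·20 2·10 4·5 5·4 10·2 20·1  f→[1+2+4+5+10+20]=42
d|21:{1,3,7,21}  Σf=1+3+7+21=32
q^22  k|22↦f(k): 22:22 11:11 2:2 1:1  a_22=36
[q^23] f(23)=23,f(1)=1 ⇒ 24
n=24: 24·1 12·2 8·3 6·4 4·6 3·8 2·12 1·24  f→[24+12+8+6+4+3+2+1]=60

20, 42, 32, 36, 24, 60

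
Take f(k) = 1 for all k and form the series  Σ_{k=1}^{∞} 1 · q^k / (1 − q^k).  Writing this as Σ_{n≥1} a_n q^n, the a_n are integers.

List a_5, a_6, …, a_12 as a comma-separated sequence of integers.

2, 4, 2, 4, 3, 4, 2, 6

d|5:{5,1}  Σf=1+1=2
[q^6] f(1)=1,f(2)=1,f(3)=1,f(6)=1 ⇒ 4
q^7  k|7↦f(k): 1:1 7:1  a_7=2
q^8  k|8↦f(k): 1:1 2:1 4:1 8:1  a_8=4
n=9: 9·1 3·3 1·9  f→[1+1+1]=3
q^10  k|10↦f(k): 10:1 5:1 2:1 1:1  a_10=4
q^11  k|11↦f(k): 1:1 11:1  a_11=2
[q^12] f(12)=1,f(6)=1,f(4)=1,f(3)=1,f(2)=1,f(1)=1 ⇒ 6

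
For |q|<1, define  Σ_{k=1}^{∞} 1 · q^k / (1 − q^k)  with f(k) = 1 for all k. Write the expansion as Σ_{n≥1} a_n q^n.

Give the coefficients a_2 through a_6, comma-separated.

2, 2, 3, 2, 4

n=2: 1·2 2·1  f→[1+1]=2
[q^3] f(1)=1,f(3)=1 ⇒ 2
[q^4] f(4)=1,f(2)=1,f(1)=1 ⇒ 3
n=5: 5·1 1·5  f→[1+1]=2
n=6: 1·6 2·3 3·2 6·1  f→[1+1+1+1]=4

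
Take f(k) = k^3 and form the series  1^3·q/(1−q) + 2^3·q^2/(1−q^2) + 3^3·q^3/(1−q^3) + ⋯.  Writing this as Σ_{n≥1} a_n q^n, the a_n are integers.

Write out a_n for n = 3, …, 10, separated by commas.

[q^3] f(1)=1,f(3)=27 ⇒ 28
n=4: 4·1 2·2 1·4  f→[64+8+1]=73
d|5:{5,1}  Σf=125+1=126
q^6  k|6↦f(k): 1:1 2:8 3:27 6:216  a_6=252
n=7: 1·7 7·1  f→[1+343]=344
n=8: 8·1 4·2 2·4 1·8  f→[512+64+8+1]=585
q^9  k|9↦f(k): 9:729 3:27 1:1  a_9=757
q^10  k|10↦f(k): 10:1000 5:125 2:8 1:1  a_10=1134

28, 73, 126, 252, 344, 585, 757, 1134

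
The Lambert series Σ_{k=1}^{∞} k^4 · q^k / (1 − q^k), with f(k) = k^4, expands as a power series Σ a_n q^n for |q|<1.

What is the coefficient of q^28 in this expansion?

a_28 = 655746

d|28:{1,2,4,7,14,28}  Σf=1+16+256+2401+38416+614656=655746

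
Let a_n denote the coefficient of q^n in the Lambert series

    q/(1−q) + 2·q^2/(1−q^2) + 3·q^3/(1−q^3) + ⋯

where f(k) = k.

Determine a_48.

[q^48] f(1)=1,f(2)=2,f(3)=3,f(4)=4,f(6)=6,f(8)=8,f(12)=12,f(16)=16,f(24)=24,f(48)=48 ⇒ 124

a_48 = 124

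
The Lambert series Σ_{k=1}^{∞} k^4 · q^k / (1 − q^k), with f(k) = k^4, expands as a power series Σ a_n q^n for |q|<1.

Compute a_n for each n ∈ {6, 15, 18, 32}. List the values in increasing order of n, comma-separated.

1394, 51332, 112931, 1118481

q^6  k|6↦f(k): 1:1 2:16 3:81 6:1296  a_6=1394
d|15:{15,5,3,1}  Σf=50625+625+81+1=51332
q^18  k|18↦f(k): 1:1 2:16 3:81 6:1296 9:6561 18:104976  a_18=112931
[q^32] f(32)=1048576,f(16)=65536,f(8)=4096,f(4)=256,f(2)=16,f(1)=1 ⇒ 1118481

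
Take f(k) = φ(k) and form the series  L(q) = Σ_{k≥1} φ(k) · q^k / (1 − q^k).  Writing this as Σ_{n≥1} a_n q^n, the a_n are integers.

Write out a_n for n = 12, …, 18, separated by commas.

n=12: 1·12 2·6 3·4 4·3 6·2 12·1  φ→[1+1+2+2+2+4]=12
q^13  k|13↦φ(k): 1:1 13:12  a_13=13
q^14  k|14↦φ(k): 1:1 2:1 7:6 14:6  a_14=14
[q^15] φ(1)=1,φ(3)=2,φ(5)=4,φ(15)=8 ⇒ 15
d|16:{16,8,4,2,1}  Σφ=8+4+2+1+1=16
d|17:{17,1}  Σφ=16+1=17
d|18:{18,9,6,3,2,1}  Σφ=6+6+2+2+1+1=18

12, 13, 14, 15, 16, 17, 18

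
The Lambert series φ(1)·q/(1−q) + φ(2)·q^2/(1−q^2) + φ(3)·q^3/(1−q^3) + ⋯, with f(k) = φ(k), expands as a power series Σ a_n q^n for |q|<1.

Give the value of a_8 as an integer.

q^8  k|8↦φ(k): 8:4 4:2 2:1 1:1  a_8=8

a_8 = 8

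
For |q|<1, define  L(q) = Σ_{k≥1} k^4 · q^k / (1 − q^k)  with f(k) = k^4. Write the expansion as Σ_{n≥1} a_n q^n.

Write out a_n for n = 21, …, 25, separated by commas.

196964, 248914, 279842, 358258, 391251

q^21  k|21↦f(k): 1:1 3:81 7:2401 21:194481  a_21=196964
[q^22] f(22)=234256,f(11)=14641,f(2)=16,f(1)=1 ⇒ 248914
n=23: 23·1 1·23  f→[279841+1]=279842
q^24  k|24↦f(k): 24:331776 12:20736 8:4096 6:1296 4:256 3:81 2:16 1:1  a_24=358258
n=25: 1·25 5·5 25·1  f→[1+625+390625]=391251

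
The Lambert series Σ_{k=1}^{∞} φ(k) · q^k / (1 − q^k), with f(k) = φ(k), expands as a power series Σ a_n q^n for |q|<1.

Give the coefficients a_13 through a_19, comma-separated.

[q^13] φ(13)=12,φ(1)=1 ⇒ 13
q^14  k|14↦φ(k): 1:1 2:1 7:6 14:6  a_14=14
q^15  k|15↦φ(k): 1:1 3:2 5:4 15:8  a_15=15
d|16:{16,8,4,2,1}  Σφ=8+4+2+1+1=16
d|17:{17,1}  Σφ=16+1=17
[q^18] φ(18)=6,φ(9)=6,φ(6)=2,φ(3)=2,φ(2)=1,φ(1)=1 ⇒ 18
q^19  k|19↦φ(k): 19:18 1:1  a_19=19

13, 14, 15, 16, 17, 18, 19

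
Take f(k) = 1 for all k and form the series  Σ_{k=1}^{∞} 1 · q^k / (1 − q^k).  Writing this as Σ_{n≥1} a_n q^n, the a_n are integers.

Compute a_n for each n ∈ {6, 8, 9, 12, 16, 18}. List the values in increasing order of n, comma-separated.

q^6  k|6↦f(k): 6:1 3:1 2:1 1:1  a_6=4
n=8: 8·1 4·2 2·4 1·8  f→[1+1+1+1]=4
[q^9] f(1)=1,f(3)=1,f(9)=1 ⇒ 3
[q^12] f(1)=1,f(2)=1,f(3)=1,f(4)=1,f(6)=1,f(12)=1 ⇒ 6
[q^16] f(16)=1,f(8)=1,f(4)=1,f(2)=1,f(1)=1 ⇒ 5
[q^18] f(1)=1,f(2)=1,f(3)=1,f(6)=1,f(9)=1,f(18)=1 ⇒ 6

4, 4, 3, 6, 5, 6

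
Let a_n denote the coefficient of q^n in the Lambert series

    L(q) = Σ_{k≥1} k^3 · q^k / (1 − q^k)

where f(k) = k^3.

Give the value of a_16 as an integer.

a_16 = 4681

n=16: 16·1 8·2 4·4 2·8 1·16  f→[4096+512+64+8+1]=4681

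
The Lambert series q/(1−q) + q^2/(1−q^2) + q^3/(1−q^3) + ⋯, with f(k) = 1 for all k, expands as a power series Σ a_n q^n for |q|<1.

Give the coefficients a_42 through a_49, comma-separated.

q^42  k|42↦f(k): 42:1 21:1 14:1 7:1 6:1 3:1 2:1 1:1  a_42=8
q^43  k|43↦f(k): 1:1 43:1  a_43=2
n=44: 1·44 2·22 4·11 11·4 22·2 44·1  f→[1+1+1+1+1+1]=6
d|45:{1,3,5,9,15,45}  Σf=1+1+1+1+1+1=6
n=46: 1·46 2·23 23·2 46·1  f→[1+1+1+1]=4
q^47  k|47↦f(k): 47:1 1:1  a_47=2
n=48: 48·1 24·2 16·3 12·4 8·6 6·8 4·12 3·16 2·24 1·48  f→[1+1+1+1+1+1+1+1+1+1]=10
[q^49] f(49)=1,f(7)=1,f(1)=1 ⇒ 3

8, 2, 6, 6, 4, 2, 10, 3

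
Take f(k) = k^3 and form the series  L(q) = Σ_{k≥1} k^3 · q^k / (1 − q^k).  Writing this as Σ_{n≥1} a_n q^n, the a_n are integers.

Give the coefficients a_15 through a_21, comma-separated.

3528, 4681, 4914, 6813, 6860, 9198, 9632

[q^15] f(15)=3375,f(5)=125,f(3)=27,f(1)=1 ⇒ 3528
n=16: 16·1 8·2 4·4 2·8 1·16  f→[4096+512+64+8+1]=4681
q^17  k|17↦f(k): 17:4913 1:1  a_17=4914
q^18  k|18↦f(k): 18:5832 9:729 6:216 3:27 2:8 1:1  a_18=6813
d|19:{1,19}  Σf=1+6859=6860
n=20: 20·1 10·2 5·4 4·5 2·10 1·20  f→[8000+1000+125+64+8+1]=9198
q^21  k|21↦f(k): 21:9261 7:343 3:27 1:1  a_21=9632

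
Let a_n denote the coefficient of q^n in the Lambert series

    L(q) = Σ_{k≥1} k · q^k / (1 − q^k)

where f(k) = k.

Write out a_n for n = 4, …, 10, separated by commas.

7, 6, 12, 8, 15, 13, 18

[q^4] f(1)=1,f(2)=2,f(4)=4 ⇒ 7
d|5:{1,5}  Σf=1+5=6
q^6  k|6↦f(k): 6:6 3:3 2:2 1:1  a_6=12
d|7:{1,7}  Σf=1+7=8
d|8:{8,4,2,1}  Σf=8+4+2+1=15
[q^9] f(9)=9,f(3)=3,f(1)=1 ⇒ 13
[q^10] f(10)=10,f(5)=5,f(2)=2,f(1)=1 ⇒ 18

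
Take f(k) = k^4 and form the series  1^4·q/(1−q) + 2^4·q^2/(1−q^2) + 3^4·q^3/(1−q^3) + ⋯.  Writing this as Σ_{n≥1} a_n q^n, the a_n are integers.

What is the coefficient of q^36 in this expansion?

a_36 = 1813539

q^36  k|36↦f(k): 1:1 2:16 3:81 4:256 6:1296 9:6561 12:20736 18:104976 36:1679616  a_36=1813539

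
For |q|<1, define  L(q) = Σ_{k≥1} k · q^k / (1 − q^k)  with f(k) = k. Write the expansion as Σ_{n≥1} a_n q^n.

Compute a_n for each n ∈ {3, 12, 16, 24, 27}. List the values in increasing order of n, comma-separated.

q^3  k|3↦f(k): 3:3 1:1  a_3=4
[q^12] f(1)=1,f(2)=2,f(3)=3,f(4)=4,f(6)=6,f(12)=12 ⇒ 28
n=16: 16·1 8·2 4·4 2·8 1·16  f→[16+8+4+2+1]=31
q^24  k|24↦f(k): 1:1 2:2 3:3 4:4 6:6 8:8 12:12 24:24  a_24=60
[q^27] f(27)=27,f(9)=9,f(3)=3,f(1)=1 ⇒ 40

4, 28, 31, 60, 40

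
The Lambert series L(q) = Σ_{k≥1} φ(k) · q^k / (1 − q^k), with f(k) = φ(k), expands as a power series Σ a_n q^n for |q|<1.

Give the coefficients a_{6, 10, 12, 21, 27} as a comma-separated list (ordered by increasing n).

d|6:{1,2,3,6}  Σφ=1+1+2+2=6
n=10: 10·1 5·2 2·5 1·10  φ→[4+4+1+1]=10
d|12:{12,6,4,3,2,1}  Σφ=4+2+2+2+1+1=12
q^21  k|21↦φ(k): 1:1 3:2 7:6 21:12  a_21=21
[q^27] φ(27)=18,φ(9)=6,φ(3)=2,φ(1)=1 ⇒ 27

6, 10, 12, 21, 27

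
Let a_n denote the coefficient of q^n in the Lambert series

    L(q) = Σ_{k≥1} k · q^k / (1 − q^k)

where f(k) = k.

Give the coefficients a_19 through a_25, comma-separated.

20, 42, 32, 36, 24, 60, 31

n=19: 1·19 19·1  f→[1+19]=20
[q^20] f(20)=20,f(10)=10,f(5)=5,f(4)=4,f(2)=2,f(1)=1 ⇒ 42
d|21:{1,3,7,21}  Σf=1+3+7+21=32
n=22: 22·1 11·2 2·11 1·22  f→[22+11+2+1]=36
[q^23] f(23)=23,f(1)=1 ⇒ 24
[q^24] f(24)=24,f(12)=12,f(8)=8,f(6)=6,f(4)=4,f(3)=3,f(2)=2,f(1)=1 ⇒ 60
d|25:{1,5,25}  Σf=1+5+25=31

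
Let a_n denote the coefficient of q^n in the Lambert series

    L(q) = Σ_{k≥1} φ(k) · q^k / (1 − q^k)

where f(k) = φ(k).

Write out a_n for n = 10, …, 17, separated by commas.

n=10: 10·1 5·2 2·5 1·10  φ→[4+4+1+1]=10
[q^11] φ(11)=10,φ(1)=1 ⇒ 11
q^12  k|12↦φ(k): 12:4 6:2 4:2 3:2 2:1 1:1  a_12=12
[q^13] φ(1)=1,φ(13)=12 ⇒ 13
q^14  k|14↦φ(k): 14:6 7:6 2:1 1:1  a_14=14
d|15:{1,3,5,15}  Σφ=1+2+4+8=15
[q^16] φ(16)=8,φ(8)=4,φ(4)=2,φ(2)=1,φ(1)=1 ⇒ 16
n=17: 1·17 17·1  φ→[1+16]=17

10, 11, 12, 13, 14, 15, 16, 17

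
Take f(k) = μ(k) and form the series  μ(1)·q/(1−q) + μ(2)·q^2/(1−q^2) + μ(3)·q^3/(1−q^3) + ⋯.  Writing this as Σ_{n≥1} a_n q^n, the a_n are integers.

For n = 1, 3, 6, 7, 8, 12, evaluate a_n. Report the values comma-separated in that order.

n=1: 1·1  μ→[1]=1
n=3: 3·1 1·3  μ→[(-1)+1]=0
d|6:{1,2,3,6}  Σμ=1+(-1)+(-1)+1=0
d|7:{7,1}  Σμ=(-1)+1=0
d|8:{1,2,4,8}  Σμ=1+(-1)+0+0=0
n=12: 1·12 2·6 3·4 4·3 6·2 12·1  μ→[1+(-1)+(-1)+0+1+0]=0

1, 0, 0, 0, 0, 0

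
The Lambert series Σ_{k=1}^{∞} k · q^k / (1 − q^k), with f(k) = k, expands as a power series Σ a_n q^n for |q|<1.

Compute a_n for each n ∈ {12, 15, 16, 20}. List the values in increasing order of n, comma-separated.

28, 24, 31, 42

q^12  k|12↦f(k): 12:12 6:6 4:4 3:3 2:2 1:1  a_12=28
q^15  k|15↦f(k): 15:15 5:5 3:3 1:1  a_15=24
q^16  k|16↦f(k): 1:1 2:2 4:4 8:8 16:16  a_16=31
[q^20] f(1)=1,f(2)=2,f(4)=4,f(5)=5,f(10)=10,f(20)=20 ⇒ 42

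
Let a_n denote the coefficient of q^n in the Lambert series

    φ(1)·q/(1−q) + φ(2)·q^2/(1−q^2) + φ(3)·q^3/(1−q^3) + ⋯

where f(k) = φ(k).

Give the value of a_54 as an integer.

[q^54] φ(1)=1,φ(2)=1,φ(3)=2,φ(6)=2,φ(9)=6,φ(18)=6,φ(27)=18,φ(54)=18 ⇒ 54

a_54 = 54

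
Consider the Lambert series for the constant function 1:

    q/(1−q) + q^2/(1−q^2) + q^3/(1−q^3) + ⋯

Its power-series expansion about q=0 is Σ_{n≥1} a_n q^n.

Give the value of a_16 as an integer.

a_16 = 5

n=16: 16·1 8·2 4·4 2·8 1·16  f→[1+1+1+1+1]=5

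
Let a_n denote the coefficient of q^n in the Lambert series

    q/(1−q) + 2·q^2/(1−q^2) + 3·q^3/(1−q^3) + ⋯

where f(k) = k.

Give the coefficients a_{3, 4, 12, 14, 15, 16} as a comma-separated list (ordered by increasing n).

4, 7, 28, 24, 24, 31

q^3  k|3↦f(k): 3:3 1:1  a_3=4
n=4: 1·4 2·2 4·1  f→[1+2+4]=7
d|12:{1,2,3,4,6,12}  Σf=1+2+3+4+6+12=28
[q^14] f(14)=14,f(7)=7,f(2)=2,f(1)=1 ⇒ 24
[q^15] f(1)=1,f(3)=3,f(5)=5,f(15)=15 ⇒ 24
q^16  k|16↦f(k): 16:16 8:8 4:4 2:2 1:1  a_16=31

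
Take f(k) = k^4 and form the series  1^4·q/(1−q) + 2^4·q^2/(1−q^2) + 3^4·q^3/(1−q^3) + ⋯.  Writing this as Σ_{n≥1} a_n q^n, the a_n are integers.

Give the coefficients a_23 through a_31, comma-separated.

d|23:{23,1}  Σf=279841+1=279842
d|24:{1,2,3,4,6,8,12,24}  Σf=1+16+81+256+1296+4096+20736+331776=358258
[q^25] f(1)=1,f(5)=625,f(25)=390625 ⇒ 391251
q^26  k|26↦f(k): 26:456976 13:28561 2:16 1:1  a_26=485554
d|27:{27,9,3,1}  Σf=531441+6561+81+1=538084
n=28: 28·1 14·2 7·4 4·7 2·14 1·28  f→[614656+38416+2401+256+16+1]=655746
n=29: 1·29 29·1  f→[1+707281]=707282
n=30: 30·1 15·2 10·3 6·5 5·6 3·10 2·15 1·30  f→[810000+50625+10000+1296+625+81+16+1]=872644
n=31: 31·1 1·31  f→[923521+1]=923522

279842, 358258, 391251, 485554, 538084, 655746, 707282, 872644, 923522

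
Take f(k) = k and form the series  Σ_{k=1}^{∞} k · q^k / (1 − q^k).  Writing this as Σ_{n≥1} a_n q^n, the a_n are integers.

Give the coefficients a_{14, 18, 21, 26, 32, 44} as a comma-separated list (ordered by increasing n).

[q^14] f(14)=14,f(7)=7,f(2)=2,f(1)=1 ⇒ 24
n=18: 18·1 9·2 6·3 3·6 2·9 1·18  f→[18+9+6+3+2+1]=39
[q^21] f(1)=1,f(3)=3,f(7)=7,f(21)=21 ⇒ 32
[q^26] f(26)=26,f(13)=13,f(2)=2,f(1)=1 ⇒ 42
d|32:{32,16,8,4,2,1}  Σf=32+16+8+4+2+1=63
n=44: 1·44 2·22 4·11 11·4 22·2 44·1  f→[1+2+4+11+22+44]=84

24, 39, 32, 42, 63, 84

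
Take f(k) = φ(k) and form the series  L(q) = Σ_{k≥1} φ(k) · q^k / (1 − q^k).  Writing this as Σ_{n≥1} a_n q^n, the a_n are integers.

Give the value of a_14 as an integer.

n=14: 14·1 7·2 2·7 1·14  φ→[6+6+1+1]=14

a_14 = 14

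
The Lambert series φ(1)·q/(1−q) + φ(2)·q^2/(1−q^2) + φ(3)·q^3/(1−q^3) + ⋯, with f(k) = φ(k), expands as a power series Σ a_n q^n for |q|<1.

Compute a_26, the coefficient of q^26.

n=26: 26·1 13·2 2·13 1·26  φ→[12+12+1+1]=26

a_26 = 26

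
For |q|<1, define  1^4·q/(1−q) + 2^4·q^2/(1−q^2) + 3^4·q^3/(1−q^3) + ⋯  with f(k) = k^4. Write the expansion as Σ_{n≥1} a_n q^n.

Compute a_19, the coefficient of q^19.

d|19:{19,1}  Σf=130321+1=130322

a_19 = 130322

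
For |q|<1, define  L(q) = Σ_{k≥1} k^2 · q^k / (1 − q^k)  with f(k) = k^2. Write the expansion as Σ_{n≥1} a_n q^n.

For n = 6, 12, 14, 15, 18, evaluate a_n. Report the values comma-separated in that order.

[q^6] f(6)=36,f(3)=9,f(2)=4,f(1)=1 ⇒ 50
n=12: 1·12 2·6 3·4 4·3 6·2 12·1  f→[1+4+9+16+36+144]=210
n=14: 1·14 2·7 7·2 14·1  f→[1+4+49+196]=250
d|15:{15,5,3,1}  Σf=225+25+9+1=260
[q^18] f(1)=1,f(2)=4,f(3)=9,f(6)=36,f(9)=81,f(18)=324 ⇒ 455

50, 210, 250, 260, 455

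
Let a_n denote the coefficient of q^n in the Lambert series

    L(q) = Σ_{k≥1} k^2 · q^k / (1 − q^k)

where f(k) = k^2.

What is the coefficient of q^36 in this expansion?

a_36 = 1911

d|36:{1,2,3,4,6,9,12,18,36}  Σf=1+4+9+16+36+81+144+324+1296=1911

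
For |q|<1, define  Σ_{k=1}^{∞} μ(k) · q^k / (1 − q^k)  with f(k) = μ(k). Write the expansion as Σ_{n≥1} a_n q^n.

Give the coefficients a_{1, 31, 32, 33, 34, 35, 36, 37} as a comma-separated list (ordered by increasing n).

q^1  k|1↦μ(k): 1:1  a_1=1
q^31  k|31↦μ(k): 31:-1 1:1  a_31=0
n=32: 1·32 2·16 4·8 8·4 16·2 32·1  μ→[1+(-1)+0+0+0+0]=0
d|33:{33,11,3,1}  Σμ=1+(-1)+(-1)+1=0
q^34  k|34↦μ(k): 34:1 17:-1 2:-1 1:1  a_34=0
d|35:{35,7,5,1}  Σμ=1+(-1)+(-1)+1=0
d|36:{1,2,3,4,6,9,12,18,36}  Σμ=1+(-1)+(-1)+0+1+0+0+0+0=0
[q^37] μ(1)=1,μ(37)=-1 ⇒ 0

1, 0, 0, 0, 0, 0, 0, 0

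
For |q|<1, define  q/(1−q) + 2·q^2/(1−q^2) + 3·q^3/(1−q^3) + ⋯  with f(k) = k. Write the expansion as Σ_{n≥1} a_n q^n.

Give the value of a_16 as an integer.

a_16 = 31

q^16  k|16↦f(k): 16:16 8:8 4:4 2:2 1:1  a_16=31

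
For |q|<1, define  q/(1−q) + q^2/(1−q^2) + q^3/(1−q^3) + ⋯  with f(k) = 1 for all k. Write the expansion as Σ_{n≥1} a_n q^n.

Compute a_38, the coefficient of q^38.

a_38 = 4

n=38: 38·1 19·2 2·19 1·38  f→[1+1+1+1]=4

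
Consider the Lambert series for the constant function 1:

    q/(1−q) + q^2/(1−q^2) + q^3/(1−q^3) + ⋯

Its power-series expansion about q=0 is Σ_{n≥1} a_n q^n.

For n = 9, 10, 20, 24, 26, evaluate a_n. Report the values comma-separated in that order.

3, 4, 6, 8, 4

[q^9] f(9)=1,f(3)=1,f(1)=1 ⇒ 3
q^10  k|10↦f(k): 1:1 2:1 5:1 10:1  a_10=4
[q^20] f(20)=1,f(10)=1,f(5)=1,f(4)=1,f(2)=1,f(1)=1 ⇒ 6
q^24  k|24↦f(k): 1:1 2:1 3:1 4:1 6:1 8:1 12:1 24:1  a_24=8
n=26: 26·1 13·2 2·13 1·26  f→[1+1+1+1]=4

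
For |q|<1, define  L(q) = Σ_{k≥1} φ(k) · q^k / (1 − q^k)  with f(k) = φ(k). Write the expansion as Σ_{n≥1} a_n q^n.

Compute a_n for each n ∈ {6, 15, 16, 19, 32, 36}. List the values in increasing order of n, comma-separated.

n=6: 6·1 3·2 2·3 1·6  φ→[2+2+1+1]=6
n=15: 15·1 5·3 3·5 1·15  φ→[8+4+2+1]=15
n=16: 16·1 8·2 4·4 2·8 1·16  φ→[8+4+2+1+1]=16
[q^19] φ(1)=1,φ(19)=18 ⇒ 19
[q^32] φ(1)=1,φ(2)=1,φ(4)=2,φ(8)=4,φ(16)=8,φ(32)=16 ⇒ 32
q^36  k|36↦φ(k): 36:12 18:6 12:4 9:6 6:2 4:2 3:2 2:1 1:1  a_36=36

6, 15, 16, 19, 32, 36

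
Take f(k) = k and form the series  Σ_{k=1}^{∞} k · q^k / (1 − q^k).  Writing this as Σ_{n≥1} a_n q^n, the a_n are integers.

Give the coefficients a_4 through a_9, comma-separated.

7, 6, 12, 8, 15, 13

q^4  k|4↦f(k): 1:1 2:2 4:4  a_4=7
q^5  k|5↦f(k): 5:5 1:1  a_5=6
[q^6] f(1)=1,f(2)=2,f(3)=3,f(6)=6 ⇒ 12
[q^7] f(1)=1,f(7)=7 ⇒ 8
[q^8] f(1)=1,f(2)=2,f(4)=4,f(8)=8 ⇒ 15
d|9:{9,3,1}  Σf=9+3+1=13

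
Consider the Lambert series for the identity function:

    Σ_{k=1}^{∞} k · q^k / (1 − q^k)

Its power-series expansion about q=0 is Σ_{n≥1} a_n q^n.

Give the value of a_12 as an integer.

a_12 = 28

d|12:{1,2,3,4,6,12}  Σf=1+2+3+4+6+12=28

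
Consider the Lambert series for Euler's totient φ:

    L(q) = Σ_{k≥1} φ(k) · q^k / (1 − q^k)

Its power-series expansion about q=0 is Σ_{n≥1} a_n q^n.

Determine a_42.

d|42:{1,2,3,6,7,14,21,42}  Σφ=1+1+2+2+6+6+12+12=42

a_42 = 42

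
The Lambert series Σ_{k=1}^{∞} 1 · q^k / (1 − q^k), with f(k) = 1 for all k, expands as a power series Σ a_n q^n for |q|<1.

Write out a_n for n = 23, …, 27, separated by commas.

2, 8, 3, 4, 4

d|23:{1,23}  Σf=1+1=2
q^24  k|24↦f(k): 24:1 12:1 8:1 6:1 4:1 3:1 2:1 1:1  a_24=8
n=25: 25·1 5·5 1·25  f→[1+1+1]=3
n=26: 26·1 13·2 2·13 1·26  f→[1+1+1+1]=4
d|27:{27,9,3,1}  Σf=1+1+1+1=4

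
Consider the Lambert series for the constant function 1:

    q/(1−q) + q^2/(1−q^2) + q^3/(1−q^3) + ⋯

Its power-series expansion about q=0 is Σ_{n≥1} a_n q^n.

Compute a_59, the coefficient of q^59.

a_59 = 2

q^59  k|59↦f(k): 1:1 59:1  a_59=2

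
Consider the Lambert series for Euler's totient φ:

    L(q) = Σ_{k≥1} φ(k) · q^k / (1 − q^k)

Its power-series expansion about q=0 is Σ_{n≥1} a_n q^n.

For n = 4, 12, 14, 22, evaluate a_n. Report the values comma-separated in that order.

n=4: 4·1 2·2 1·4  φ→[2+1+1]=4
n=12: 12·1 6·2 4·3 3·4 2·6 1·12  φ→[4+2+2+2+1+1]=12
q^14  k|14↦φ(k): 14:6 7:6 2:1 1:1  a_14=14
[q^22] φ(1)=1,φ(2)=1,φ(11)=10,φ(22)=10 ⇒ 22

4, 12, 14, 22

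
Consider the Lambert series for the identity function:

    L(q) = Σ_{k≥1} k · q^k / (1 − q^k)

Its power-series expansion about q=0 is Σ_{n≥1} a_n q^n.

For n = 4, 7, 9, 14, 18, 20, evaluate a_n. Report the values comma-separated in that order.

q^4  k|4↦f(k): 4:4 2:2 1:1  a_4=7
[q^7] f(7)=7,f(1)=1 ⇒ 8
n=9: 1·9 3·3 9·1  f→[1+3+9]=13
[q^14] f(1)=1,f(2)=2,f(7)=7,f(14)=14 ⇒ 24
d|18:{18,9,6,3,2,1}  Σf=18+9+6+3+2+1=39
n=20: 1·20 2·10 4·5 5·4 10·2 20·1  f→[1+2+4+5+10+20]=42

7, 8, 13, 24, 39, 42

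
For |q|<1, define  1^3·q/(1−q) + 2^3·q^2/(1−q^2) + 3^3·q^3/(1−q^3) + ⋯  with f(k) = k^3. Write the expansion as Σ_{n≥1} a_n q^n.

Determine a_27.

d|27:{1,3,9,27}  Σf=1+27+729+19683=20440

a_27 = 20440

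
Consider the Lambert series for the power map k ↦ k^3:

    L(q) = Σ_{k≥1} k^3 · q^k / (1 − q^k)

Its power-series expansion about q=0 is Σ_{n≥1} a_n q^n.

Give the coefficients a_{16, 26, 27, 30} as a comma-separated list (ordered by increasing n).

[q^16] f(1)=1,f(2)=8,f(4)=64,f(8)=512,f(16)=4096 ⇒ 4681
d|26:{26,13,2,1}  Σf=17576+2197+8+1=19782
q^27  k|27↦f(k): 1:1 3:27 9:729 27:19683  a_27=20440
q^30  k|30↦f(k): 1:1 2:8 3:27 5:125 6:216 10:1000 15:3375 30:27000  a_30=31752

4681, 19782, 20440, 31752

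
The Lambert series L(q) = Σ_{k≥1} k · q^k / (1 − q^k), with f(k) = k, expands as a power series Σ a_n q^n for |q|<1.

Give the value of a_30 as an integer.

a_30 = 72

n=30: 30·1 15·2 10·3 6·5 5·6 3·10 2·15 1·30  f→[30+15+10+6+5+3+2+1]=72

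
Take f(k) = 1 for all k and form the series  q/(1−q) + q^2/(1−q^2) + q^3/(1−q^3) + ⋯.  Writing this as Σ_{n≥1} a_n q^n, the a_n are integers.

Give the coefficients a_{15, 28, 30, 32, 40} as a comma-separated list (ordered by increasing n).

4, 6, 8, 6, 8

[q^15] f(1)=1,f(3)=1,f(5)=1,f(15)=1 ⇒ 4
q^28  k|28↦f(k): 1:1 2:1 4:1 7:1 14:1 28:1  a_28=6
n=30: 30·1 15·2 10·3 6·5 5·6 3·10 2·15 1·30  f→[1+1+1+1+1+1+1+1]=8
n=32: 32·1 16·2 8·4 4·8 2·16 1·32  f→[1+1+1+1+1+1]=6
q^40  k|40↦f(k): 40:1 20:1 10:1 8:1 5:1 4:1 2:1 1:1  a_40=8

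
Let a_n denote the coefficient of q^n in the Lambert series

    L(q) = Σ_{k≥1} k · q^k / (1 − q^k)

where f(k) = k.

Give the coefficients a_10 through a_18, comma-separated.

q^10  k|10↦f(k): 10:10 5:5 2:2 1:1  a_10=18
q^11  k|11↦f(k): 1:1 11:11  a_11=12
n=12: 1·12 2·6 3·4 4·3 6·2 12·1  f→[1+2+3+4+6+12]=28
d|13:{13,1}  Σf=13+1=14
[q^14] f(1)=1,f(2)=2,f(7)=7,f(14)=14 ⇒ 24
q^15  k|15↦f(k): 1:1 3:3 5:5 15:15  a_15=24
d|16:{1,2,4,8,16}  Σf=1+2+4+8+16=31
q^17  k|17↦f(k): 17:17 1:1  a_17=18
d|18:{18,9,6,3,2,1}  Σf=18+9+6+3+2+1=39

18, 12, 28, 14, 24, 24, 31, 18, 39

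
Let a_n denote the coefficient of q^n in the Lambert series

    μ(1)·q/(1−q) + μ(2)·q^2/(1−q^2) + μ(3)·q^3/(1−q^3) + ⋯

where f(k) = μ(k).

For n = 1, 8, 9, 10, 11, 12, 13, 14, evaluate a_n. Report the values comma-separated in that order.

1, 0, 0, 0, 0, 0, 0, 0

[q^1] μ(1)=1 ⇒ 1
q^8  k|8↦μ(k): 8:0 4:0 2:-1 1:1  a_8=0
n=9: 9·1 3·3 1·9  μ→[0+(-1)+1]=0
[q^10] μ(1)=1,μ(2)=-1,μ(5)=-1,μ(10)=1 ⇒ 0
[q^11] μ(11)=-1,μ(1)=1 ⇒ 0
d|12:{12,6,4,3,2,1}  Σμ=0+1+0+(-1)+(-1)+1=0
[q^13] μ(1)=1,μ(13)=-1 ⇒ 0
[q^14] μ(14)=1,μ(7)=-1,μ(2)=-1,μ(1)=1 ⇒ 0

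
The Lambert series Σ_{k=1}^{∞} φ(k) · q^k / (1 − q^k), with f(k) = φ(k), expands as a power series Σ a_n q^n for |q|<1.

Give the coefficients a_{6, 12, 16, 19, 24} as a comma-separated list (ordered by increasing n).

d|6:{1,2,3,6}  Σφ=1+1+2+2=6
d|12:{1,2,3,4,6,12}  Σφ=1+1+2+2+2+4=12
[q^16] φ(1)=1,φ(2)=1,φ(4)=2,φ(8)=4,φ(16)=8 ⇒ 16
[q^19] φ(1)=1,φ(19)=18 ⇒ 19
n=24: 24·1 12·2 8·3 6·4 4·6 3·8 2·12 1·24  φ→[8+4+4+2+2+2+1+1]=24

6, 12, 16, 19, 24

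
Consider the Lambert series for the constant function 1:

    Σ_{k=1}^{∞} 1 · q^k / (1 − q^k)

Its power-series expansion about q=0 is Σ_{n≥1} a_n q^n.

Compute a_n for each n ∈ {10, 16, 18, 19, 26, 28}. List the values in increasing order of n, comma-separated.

[q^10] f(10)=1,f(5)=1,f(2)=1,f(1)=1 ⇒ 4
[q^16] f(1)=1,f(2)=1,f(4)=1,f(8)=1,f(16)=1 ⇒ 5
[q^18] f(1)=1,f(2)=1,f(3)=1,f(6)=1,f(9)=1,f(18)=1 ⇒ 6
n=19: 19·1 1·19  f→[1+1]=2
n=26: 26·1 13·2 2·13 1·26  f→[1+1+1+1]=4
q^28  k|28↦f(k): 1:1 2:1 4:1 7:1 14:1 28:1  a_28=6

4, 5, 6, 2, 4, 6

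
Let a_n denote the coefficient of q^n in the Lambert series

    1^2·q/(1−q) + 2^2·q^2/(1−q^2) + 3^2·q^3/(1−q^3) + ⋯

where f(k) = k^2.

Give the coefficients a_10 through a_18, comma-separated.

d|10:{10,5,2,1}  Σf=100+25+4+1=130
n=11: 1·11 11·1  f→[1+121]=122
[q^12] f(1)=1,f(2)=4,f(3)=9,f(4)=16,f(6)=36,f(12)=144 ⇒ 210
[q^13] f(13)=169,f(1)=1 ⇒ 170
q^14  k|14↦f(k): 1:1 2:4 7:49 14:196  a_14=250
n=15: 1·15 3·5 5·3 15·1  f→[1+9+25+225]=260
d|16:{16,8,4,2,1}  Σf=256+64+16+4+1=341
q^17  k|17↦f(k): 1:1 17:289  a_17=290
n=18: 1·18 2·9 3·6 6·3 9·2 18·1  f→[1+4+9+36+81+324]=455

130, 122, 210, 170, 250, 260, 341, 290, 455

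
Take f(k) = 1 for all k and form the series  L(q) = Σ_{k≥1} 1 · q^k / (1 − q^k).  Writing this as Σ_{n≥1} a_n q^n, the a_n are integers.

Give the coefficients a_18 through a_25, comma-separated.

d|18:{18,9,6,3,2,1}  Σf=1+1+1+1+1+1=6
n=19: 19·1 1·19  f→[1+1]=2
[q^20] f(1)=1,f(2)=1,f(4)=1,f(5)=1,f(10)=1,f(20)=1 ⇒ 6
n=21: 1·21 3·7 7·3 21·1  f→[1+1+1+1]=4
n=22: 22·1 11·2 2·11 1·22  f→[1+1+1+1]=4
[q^23] f(23)=1,f(1)=1 ⇒ 2
[q^24] f(1)=1,f(2)=1,f(3)=1,f(4)=1,f(6)=1,f(8)=1,f(12)=1,f(24)=1 ⇒ 8
d|25:{1,5,25}  Σf=1+1+1=3

6, 2, 6, 4, 4, 2, 8, 3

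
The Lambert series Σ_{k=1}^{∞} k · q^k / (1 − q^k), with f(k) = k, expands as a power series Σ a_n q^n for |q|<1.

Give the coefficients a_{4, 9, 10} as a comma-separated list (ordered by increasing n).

7, 13, 18

d|4:{1,2,4}  Σf=1+2+4=7
n=9: 1·9 3·3 9·1  f→[1+3+9]=13
n=10: 1·10 2·5 5·2 10·1  f→[1+2+5+10]=18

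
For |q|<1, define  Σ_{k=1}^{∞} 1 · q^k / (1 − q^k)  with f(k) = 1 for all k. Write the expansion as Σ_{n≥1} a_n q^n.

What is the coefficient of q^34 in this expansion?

a_34 = 4

[q^34] f(1)=1,f(2)=1,f(17)=1,f(34)=1 ⇒ 4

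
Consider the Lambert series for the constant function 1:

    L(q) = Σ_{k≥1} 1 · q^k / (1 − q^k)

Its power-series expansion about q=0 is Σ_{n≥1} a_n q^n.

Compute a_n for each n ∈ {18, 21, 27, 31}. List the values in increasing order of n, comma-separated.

6, 4, 4, 2

[q^18] f(1)=1,f(2)=1,f(3)=1,f(6)=1,f(9)=1,f(18)=1 ⇒ 6
d|21:{21,7,3,1}  Σf=1+1+1+1=4
n=27: 27·1 9·3 3·9 1·27  f→[1+1+1+1]=4
[q^31] f(31)=1,f(1)=1 ⇒ 2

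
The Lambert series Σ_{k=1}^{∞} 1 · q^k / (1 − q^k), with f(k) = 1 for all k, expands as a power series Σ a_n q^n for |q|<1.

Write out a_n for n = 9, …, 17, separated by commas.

n=9: 9·1 3·3 1·9  f→[1+1+1]=3
d|10:{10,5,2,1}  Σf=1+1+1+1=4
q^11  k|11↦f(k): 11:1 1:1  a_11=2
[q^12] f(1)=1,f(2)=1,f(3)=1,f(4)=1,f(6)=1,f(12)=1 ⇒ 6
n=13: 13·1 1·13  f→[1+1]=2
n=14: 1·14 2·7 7·2 14·1  f→[1+1+1+1]=4
d|15:{1,3,5,15}  Σf=1+1+1+1=4
[q^16] f(16)=1,f(8)=1,f(4)=1,f(2)=1,f(1)=1 ⇒ 5
d|17:{17,1}  Σf=1+1=2

3, 4, 2, 6, 2, 4, 4, 5, 2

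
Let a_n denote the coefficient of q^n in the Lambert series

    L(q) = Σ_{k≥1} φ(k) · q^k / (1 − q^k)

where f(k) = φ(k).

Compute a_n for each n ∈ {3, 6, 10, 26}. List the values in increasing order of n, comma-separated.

[q^3] φ(3)=2,φ(1)=1 ⇒ 3
d|6:{6,3,2,1}  Σφ=2+2+1+1=6
[q^10] φ(1)=1,φ(2)=1,φ(5)=4,φ(10)=4 ⇒ 10
d|26:{26,13,2,1}  Σφ=12+12+1+1=26

3, 6, 10, 26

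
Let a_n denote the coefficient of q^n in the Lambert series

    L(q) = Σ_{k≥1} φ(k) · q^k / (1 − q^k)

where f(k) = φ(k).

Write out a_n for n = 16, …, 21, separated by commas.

q^16  k|16↦φ(k): 1:1 2:1 4:2 8:4 16:8  a_16=16
d|17:{17,1}  Σφ=16+1=17
q^18  k|18↦φ(k): 1:1 2:1 3:2 6:2 9:6 18:6  a_18=18
d|19:{19,1}  Σφ=18+1=19
q^20  k|20↦φ(k): 20:8 10:4 5:4 4:2 2:1 1:1  a_20=20
d|21:{1,3,7,21}  Σφ=1+2+6+12=21

16, 17, 18, 19, 20, 21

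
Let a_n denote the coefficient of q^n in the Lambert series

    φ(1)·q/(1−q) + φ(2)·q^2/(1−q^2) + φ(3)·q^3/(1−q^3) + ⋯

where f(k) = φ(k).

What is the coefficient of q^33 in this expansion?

n=33: 33·1 11·3 3·11 1·33  φ→[20+10+2+1]=33

a_33 = 33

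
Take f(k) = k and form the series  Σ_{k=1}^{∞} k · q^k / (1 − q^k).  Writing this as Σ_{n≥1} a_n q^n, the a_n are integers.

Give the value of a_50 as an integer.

a_50 = 93

[q^50] f(1)=1,f(2)=2,f(5)=5,f(10)=10,f(25)=25,f(50)=50 ⇒ 93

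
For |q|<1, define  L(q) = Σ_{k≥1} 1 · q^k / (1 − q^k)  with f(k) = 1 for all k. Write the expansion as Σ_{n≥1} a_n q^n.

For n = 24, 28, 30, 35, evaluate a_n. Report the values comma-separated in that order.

8, 6, 8, 4

q^24  k|24↦f(k): 1:1 2:1 3:1 4:1 6:1 8:1 12:1 24:1  a_24=8
d|28:{28,14,7,4,2,1}  Σf=1+1+1+1+1+1=6
[q^30] f(1)=1,f(2)=1,f(3)=1,f(5)=1,f(6)=1,f(10)=1,f(15)=1,f(30)=1 ⇒ 8
n=35: 35·1 7·5 5·7 1·35  f→[1+1+1+1]=4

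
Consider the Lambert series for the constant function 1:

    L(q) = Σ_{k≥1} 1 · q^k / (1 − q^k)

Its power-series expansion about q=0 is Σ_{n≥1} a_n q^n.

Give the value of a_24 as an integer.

d|24:{24,12,8,6,4,3,2,1}  Σf=1+1+1+1+1+1+1+1=8

a_24 = 8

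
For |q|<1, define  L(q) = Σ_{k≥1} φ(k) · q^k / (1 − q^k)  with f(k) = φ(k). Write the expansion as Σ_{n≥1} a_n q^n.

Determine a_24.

q^24  k|24↦φ(k): 24:8 12:4 8:4 6:2 4:2 3:2 2:1 1:1  a_24=24

a_24 = 24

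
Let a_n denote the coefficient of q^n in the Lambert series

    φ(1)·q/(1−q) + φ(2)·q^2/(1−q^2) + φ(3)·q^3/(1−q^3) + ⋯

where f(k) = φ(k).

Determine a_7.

n=7: 7·1 1·7  φ→[6+1]=7

a_7 = 7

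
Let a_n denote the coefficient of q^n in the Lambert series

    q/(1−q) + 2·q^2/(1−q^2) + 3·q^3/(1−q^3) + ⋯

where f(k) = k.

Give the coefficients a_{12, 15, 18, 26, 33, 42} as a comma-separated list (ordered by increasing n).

n=12: 12·1 6·2 4·3 3·4 2·6 1·12  f→[12+6+4+3+2+1]=28
d|15:{1,3,5,15}  Σf=1+3+5+15=24
q^18  k|18↦f(k): 18:18 9:9 6:6 3:3 2:2 1:1  a_18=39
[q^26] f(26)=26,f(13)=13,f(2)=2,f(1)=1 ⇒ 42
q^33  k|33↦f(k): 1:1 3:3 11:11 33:33  a_33=48
d|42:{42,21,14,7,6,3,2,1}  Σf=42+21+14+7+6+3+2+1=96

28, 24, 39, 42, 48, 96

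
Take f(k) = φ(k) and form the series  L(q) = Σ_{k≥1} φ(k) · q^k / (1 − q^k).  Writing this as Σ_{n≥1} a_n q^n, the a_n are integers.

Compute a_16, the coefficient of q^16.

d|16:{16,8,4,2,1}  Σφ=8+4+2+1+1=16

a_16 = 16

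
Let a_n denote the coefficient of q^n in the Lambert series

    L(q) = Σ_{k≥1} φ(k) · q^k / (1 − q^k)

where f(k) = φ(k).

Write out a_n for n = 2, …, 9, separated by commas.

q^2  k|2↦φ(k): 1:1 2:1  a_2=2
[q^3] φ(3)=2,φ(1)=1 ⇒ 3
n=4: 1·4 2·2 4·1  φ→[1+1+2]=4
q^5  k|5↦φ(k): 1:1 5:4  a_5=5
q^6  k|6↦φ(k): 6:2 3:2 2:1 1:1  a_6=6
q^7  k|7↦φ(k): 7:6 1:1  a_7=7
n=8: 8·1 4·2 2·4 1·8  φ→[4+2+1+1]=8
[q^9] φ(9)=6,φ(3)=2,φ(1)=1 ⇒ 9

2, 3, 4, 5, 6, 7, 8, 9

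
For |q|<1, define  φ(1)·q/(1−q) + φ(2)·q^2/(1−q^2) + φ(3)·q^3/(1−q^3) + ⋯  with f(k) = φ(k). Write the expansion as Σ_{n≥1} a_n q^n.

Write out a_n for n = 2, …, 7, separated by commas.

q^2  k|2↦φ(k): 1:1 2:1  a_2=2
[q^3] φ(1)=1,φ(3)=2 ⇒ 3
[q^4] φ(4)=2,φ(2)=1,φ(1)=1 ⇒ 4
[q^5] φ(1)=1,φ(5)=4 ⇒ 5
q^6  k|6↦φ(k): 1:1 2:1 3:2 6:2  a_6=6
q^7  k|7↦φ(k): 1:1 7:6  a_7=7

2, 3, 4, 5, 6, 7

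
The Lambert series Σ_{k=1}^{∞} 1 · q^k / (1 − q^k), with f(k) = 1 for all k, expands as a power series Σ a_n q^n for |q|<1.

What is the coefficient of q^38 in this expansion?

a_38 = 4

q^38  k|38↦f(k): 38:1 19:1 2:1 1:1  a_38=4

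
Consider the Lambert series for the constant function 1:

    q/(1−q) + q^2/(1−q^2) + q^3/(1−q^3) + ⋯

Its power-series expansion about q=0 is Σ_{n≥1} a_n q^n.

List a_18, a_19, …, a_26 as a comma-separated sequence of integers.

6, 2, 6, 4, 4, 2, 8, 3, 4

[q^18] f(1)=1,f(2)=1,f(3)=1,f(6)=1,f(9)=1,f(18)=1 ⇒ 6
[q^19] f(19)=1,f(1)=1 ⇒ 2
q^20  k|20↦f(k): 20:1 10:1 5:1 4:1 2:1 1:1  a_20=6
q^21  k|21↦f(k): 1:1 3:1 7:1 21:1  a_21=4
d|22:{22,11,2,1}  Σf=1+1+1+1=4
q^23  k|23↦f(k): 23:1 1:1  a_23=2
q^24  k|24↦f(k): 24:1 12:1 8:1 6:1 4:1 3:1 2:1 1:1  a_24=8
[q^25] f(1)=1,f(5)=1,f(25)=1 ⇒ 3
q^26  k|26↦f(k): 1:1 2:1 13:1 26:1  a_26=4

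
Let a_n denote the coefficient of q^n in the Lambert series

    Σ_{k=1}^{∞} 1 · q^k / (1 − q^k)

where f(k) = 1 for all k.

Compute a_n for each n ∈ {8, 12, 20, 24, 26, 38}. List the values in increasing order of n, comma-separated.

d|8:{8,4,2,1}  Σf=1+1+1+1=4
q^12  k|12↦f(k): 1:1 2:1 3:1 4:1 6:1 12:1  a_12=6
[q^20] f(1)=1,f(2)=1,f(4)=1,f(5)=1,f(10)=1,f(20)=1 ⇒ 6
d|24:{1,2,3,4,6,8,12,24}  Σf=1+1+1+1+1+1+1+1=8
[q^26] f(26)=1,f(13)=1,f(2)=1,f(1)=1 ⇒ 4
d|38:{1,2,19,38}  Σf=1+1+1+1=4

4, 6, 6, 8, 4, 4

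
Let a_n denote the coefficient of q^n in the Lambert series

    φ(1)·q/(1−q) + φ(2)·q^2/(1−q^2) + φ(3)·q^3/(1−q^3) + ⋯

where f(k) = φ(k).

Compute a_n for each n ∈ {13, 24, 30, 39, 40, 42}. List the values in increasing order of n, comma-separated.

q^13  k|13↦φ(k): 13:12 1:1  a_13=13
[q^24] φ(1)=1,φ(2)=1,φ(3)=2,φ(4)=2,φ(6)=2,φ(8)=4,φ(12)=4,φ(24)=8 ⇒ 24
q^30  k|30↦φ(k): 1:1 2:1 3:2 5:4 6:2 10:4 15:8 30:8  a_30=30
[q^39] φ(39)=24,φ(13)=12,φ(3)=2,φ(1)=1 ⇒ 39
d|40:{1,2,4,5,8,10,20,40}  Σφ=1+1+2+4+4+4+8+16=40
d|42:{1,2,3,6,7,14,21,42}  Σφ=1+1+2+2+6+6+12+12=42

13, 24, 30, 39, 40, 42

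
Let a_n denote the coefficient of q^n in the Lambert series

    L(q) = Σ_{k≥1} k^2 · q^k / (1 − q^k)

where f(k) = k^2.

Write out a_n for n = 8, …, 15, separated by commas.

d|8:{8,4,2,1}  Σf=64+16+4+1=85
q^9  k|9↦f(k): 9:81 3:9 1:1  a_9=91
n=10: 10·1 5·2 2·5 1·10  f→[100+25+4+1]=130
[q^11] f(1)=1,f(11)=121 ⇒ 122
q^12  k|12↦f(k): 1:1 2:4 3:9 4:16 6:36 12:144  a_12=210
d|13:{1,13}  Σf=1+169=170
d|14:{1,2,7,14}  Σf=1+4+49+196=250
n=15: 1·15 3·5 5·3 15·1  f→[1+9+25+225]=260

85, 91, 130, 122, 210, 170, 250, 260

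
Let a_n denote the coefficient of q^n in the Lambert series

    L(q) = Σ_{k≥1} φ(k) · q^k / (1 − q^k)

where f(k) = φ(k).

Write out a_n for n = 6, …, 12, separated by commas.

n=6: 1·6 2·3 3·2 6·1  φ→[1+1+2+2]=6
n=7: 1·7 7·1  φ→[1+6]=7
[q^8] φ(8)=4,φ(4)=2,φ(2)=1,φ(1)=1 ⇒ 8
[q^9] φ(1)=1,φ(3)=2,φ(9)=6 ⇒ 9
[q^10] φ(10)=4,φ(5)=4,φ(2)=1,φ(1)=1 ⇒ 10
[q^11] φ(11)=10,φ(1)=1 ⇒ 11
d|12:{1,2,3,4,6,12}  Σφ=1+1+2+2+2+4=12

6, 7, 8, 9, 10, 11, 12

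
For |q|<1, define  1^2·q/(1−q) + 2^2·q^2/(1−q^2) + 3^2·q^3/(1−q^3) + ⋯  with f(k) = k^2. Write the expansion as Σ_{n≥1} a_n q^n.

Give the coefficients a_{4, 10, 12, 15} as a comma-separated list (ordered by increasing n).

n=4: 4·1 2·2 1·4  f→[16+4+1]=21
d|10:{10,5,2,1}  Σf=100+25+4+1=130
[q^12] f(1)=1,f(2)=4,f(3)=9,f(4)=16,f(6)=36,f(12)=144 ⇒ 210
[q^15] f(15)=225,f(5)=25,f(3)=9,f(1)=1 ⇒ 260

21, 130, 210, 260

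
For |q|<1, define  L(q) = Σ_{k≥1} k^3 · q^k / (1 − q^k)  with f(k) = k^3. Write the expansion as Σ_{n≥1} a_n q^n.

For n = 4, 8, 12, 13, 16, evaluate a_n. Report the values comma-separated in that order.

d|4:{1,2,4}  Σf=1+8+64=73
q^8  k|8↦f(k): 1:1 2:8 4:64 8:512  a_8=585
q^12  k|12↦f(k): 1:1 2:8 3:27 4:64 6:216 12:1728  a_12=2044
[q^13] f(1)=1,f(13)=2197 ⇒ 2198
d|16:{16,8,4,2,1}  Σf=4096+512+64+8+1=4681

73, 585, 2044, 2198, 4681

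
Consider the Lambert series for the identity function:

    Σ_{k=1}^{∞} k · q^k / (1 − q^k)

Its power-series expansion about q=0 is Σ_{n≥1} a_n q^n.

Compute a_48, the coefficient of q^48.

q^48  k|48↦f(k): 48:48 24:24 16:16 12:12 8:8 6:6 4:4 3:3 2:2 1:1  a_48=124

a_48 = 124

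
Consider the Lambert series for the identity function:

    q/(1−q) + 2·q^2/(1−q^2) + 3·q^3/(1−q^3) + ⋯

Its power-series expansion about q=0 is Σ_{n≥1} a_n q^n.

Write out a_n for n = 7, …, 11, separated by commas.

q^7  k|7↦f(k): 1:1 7:7  a_7=8
[q^8] f(8)=8,f(4)=4,f(2)=2,f(1)=1 ⇒ 15
d|9:{1,3,9}  Σf=1+3+9=13
n=10: 1·10 2·5 5·2 10·1  f→[1+2+5+10]=18
n=11: 1·11 11·1  f→[1+11]=12

8, 15, 13, 18, 12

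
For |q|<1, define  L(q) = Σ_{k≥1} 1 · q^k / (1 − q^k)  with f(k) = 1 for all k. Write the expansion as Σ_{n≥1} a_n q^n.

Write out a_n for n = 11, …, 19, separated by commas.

n=11: 1·11 11·1  f→[1+1]=2
n=12: 1·12 2·6 3·4 4·3 6·2 12·1  f→[1+1+1+1+1+1]=6
[q^13] f(13)=1,f(1)=1 ⇒ 2
d|14:{14,7,2,1}  Σf=1+1+1+1=4
q^15  k|15↦f(k): 15:1 5:1 3:1 1:1  a_15=4
q^16  k|16↦f(k): 16:1 8:1 4:1 2:1 1:1  a_16=5
[q^17] f(17)=1,f(1)=1 ⇒ 2
n=18: 1·18 2·9 3·6 6·3 9·2 18·1  f→[1+1+1+1+1+1]=6
n=19: 1·19 19·1  f→[1+1]=2

2, 6, 2, 4, 4, 5, 2, 6, 2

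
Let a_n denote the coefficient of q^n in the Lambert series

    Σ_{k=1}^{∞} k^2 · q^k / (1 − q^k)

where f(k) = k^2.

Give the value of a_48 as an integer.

a_48 = 3410

[q^48] f(1)=1,f(2)=4,f(3)=9,f(4)=16,f(6)=36,f(8)=64,f(12)=144,f(16)=256,f(24)=576,f(48)=2304 ⇒ 3410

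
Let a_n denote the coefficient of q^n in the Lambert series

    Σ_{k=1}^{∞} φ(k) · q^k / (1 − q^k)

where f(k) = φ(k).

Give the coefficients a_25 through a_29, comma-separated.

n=25: 25·1 5·5 1·25  φ→[20+4+1]=25
n=26: 26·1 13·2 2·13 1·26  φ→[12+12+1+1]=26
[q^27] φ(1)=1,φ(3)=2,φ(9)=6,φ(27)=18 ⇒ 27
q^28  k|28↦φ(k): 28:12 14:6 7:6 4:2 2:1 1:1  a_28=28
[q^29] φ(1)=1,φ(29)=28 ⇒ 29

25, 26, 27, 28, 29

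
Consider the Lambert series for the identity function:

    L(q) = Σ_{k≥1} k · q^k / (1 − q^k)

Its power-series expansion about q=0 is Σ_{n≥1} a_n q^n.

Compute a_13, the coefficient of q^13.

q^13  k|13↦f(k): 13:13 1:1  a_13=14

a_13 = 14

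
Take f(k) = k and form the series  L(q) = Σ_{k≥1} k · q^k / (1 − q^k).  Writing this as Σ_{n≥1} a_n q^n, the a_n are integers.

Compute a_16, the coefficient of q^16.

n=16: 16·1 8·2 4·4 2·8 1·16  f→[16+8+4+2+1]=31

a_16 = 31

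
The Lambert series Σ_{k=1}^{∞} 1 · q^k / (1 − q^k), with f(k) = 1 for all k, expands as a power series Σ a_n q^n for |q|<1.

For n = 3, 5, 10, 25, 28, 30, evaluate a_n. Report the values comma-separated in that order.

2, 2, 4, 3, 6, 8

n=3: 1·3 3·1  f→[1+1]=2
q^5  k|5↦f(k): 1:1 5:1  a_5=2
n=10: 10·1 5·2 2·5 1·10  f→[1+1+1+1]=4
n=25: 1·25 5·5 25·1  f→[1+1+1]=3
[q^28] f(1)=1,f(2)=1,f(4)=1,f(7)=1,f(14)=1,f(28)=1 ⇒ 6
q^30  k|30↦f(k): 30:1 15:1 10:1 6:1 5:1 3:1 2:1 1:1  a_30=8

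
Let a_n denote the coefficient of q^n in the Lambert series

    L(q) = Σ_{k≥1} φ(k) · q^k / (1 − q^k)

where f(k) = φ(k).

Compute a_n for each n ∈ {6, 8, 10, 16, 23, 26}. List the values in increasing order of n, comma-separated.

[q^6] φ(1)=1,φ(2)=1,φ(3)=2,φ(6)=2 ⇒ 6
d|8:{8,4,2,1}  Σφ=4+2+1+1=8
d|10:{10,5,2,1}  Σφ=4+4+1+1=10
d|16:{16,8,4,2,1}  Σφ=8+4+2+1+1=16
d|23:{23,1}  Σφ=22+1=23
q^26  k|26↦φ(k): 1:1 2:1 13:12 26:12  a_26=26

6, 8, 10, 16, 23, 26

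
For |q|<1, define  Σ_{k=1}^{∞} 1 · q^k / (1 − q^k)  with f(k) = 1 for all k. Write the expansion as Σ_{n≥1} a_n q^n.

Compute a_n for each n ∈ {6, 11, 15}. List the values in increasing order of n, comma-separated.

4, 2, 4

q^6  k|6↦f(k): 1:1 2:1 3:1 6:1  a_6=4
q^11  k|11↦f(k): 11:1 1:1  a_11=2
n=15: 1·15 3·5 5·3 15·1  f→[1+1+1+1]=4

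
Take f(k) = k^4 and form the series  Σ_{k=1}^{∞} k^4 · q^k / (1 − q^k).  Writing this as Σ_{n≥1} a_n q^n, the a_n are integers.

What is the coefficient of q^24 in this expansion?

n=24: 1·24 2·12 3·8 4·6 6·4 8·3 12·2 24·1  f→[1+16+81+256+1296+4096+20736+331776]=358258

a_24 = 358258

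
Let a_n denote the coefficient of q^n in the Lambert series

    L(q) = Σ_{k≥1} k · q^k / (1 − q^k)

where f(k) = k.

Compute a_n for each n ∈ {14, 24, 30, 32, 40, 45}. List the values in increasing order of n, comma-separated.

d|14:{14,7,2,1}  Σf=14+7+2+1=24
[q^24] f(1)=1,f(2)=2,f(3)=3,f(4)=4,f(6)=6,f(8)=8,f(12)=12,f(24)=24 ⇒ 60
d|30:{1,2,3,5,6,10,15,30}  Σf=1+2+3+5+6+10+15+30=72
d|32:{1,2,4,8,16,32}  Σf=1+2+4+8+16+32=63
[q^40] f(1)=1,f(2)=2,f(4)=4,f(5)=5,f(8)=8,f(10)=10,f(20)=20,f(40)=40 ⇒ 90
q^45  k|45↦f(k): 1:1 3:3 5:5 9:9 15:15 45:45  a_45=78

24, 60, 72, 63, 90, 78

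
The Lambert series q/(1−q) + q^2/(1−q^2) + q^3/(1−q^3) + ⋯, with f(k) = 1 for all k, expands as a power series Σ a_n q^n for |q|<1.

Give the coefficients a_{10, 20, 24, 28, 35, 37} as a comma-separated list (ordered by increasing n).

4, 6, 8, 6, 4, 2

d|10:{1,2,5,10}  Σf=1+1+1+1=4
n=20: 1·20 2·10 4·5 5·4 10·2 20·1  f→[1+1+1+1+1+1]=6
[q^24] f(1)=1,f(2)=1,f(3)=1,f(4)=1,f(6)=1,f(8)=1,f(12)=1,f(24)=1 ⇒ 8
q^28  k|28↦f(k): 28:1 14:1 7:1 4:1 2:1 1:1  a_28=6
d|35:{35,7,5,1}  Σf=1+1+1+1=4
q^37  k|37↦f(k): 1:1 37:1  a_37=2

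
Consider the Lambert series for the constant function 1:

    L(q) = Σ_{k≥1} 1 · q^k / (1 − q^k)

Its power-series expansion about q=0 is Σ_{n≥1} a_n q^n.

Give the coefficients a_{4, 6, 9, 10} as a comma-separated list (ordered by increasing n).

3, 4, 3, 4

d|4:{1,2,4}  Σf=1+1+1=3
d|6:{1,2,3,6}  Σf=1+1+1+1=4
d|9:{1,3,9}  Σf=1+1+1=3
n=10: 1·10 2·5 5·2 10·1  f→[1+1+1+1]=4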